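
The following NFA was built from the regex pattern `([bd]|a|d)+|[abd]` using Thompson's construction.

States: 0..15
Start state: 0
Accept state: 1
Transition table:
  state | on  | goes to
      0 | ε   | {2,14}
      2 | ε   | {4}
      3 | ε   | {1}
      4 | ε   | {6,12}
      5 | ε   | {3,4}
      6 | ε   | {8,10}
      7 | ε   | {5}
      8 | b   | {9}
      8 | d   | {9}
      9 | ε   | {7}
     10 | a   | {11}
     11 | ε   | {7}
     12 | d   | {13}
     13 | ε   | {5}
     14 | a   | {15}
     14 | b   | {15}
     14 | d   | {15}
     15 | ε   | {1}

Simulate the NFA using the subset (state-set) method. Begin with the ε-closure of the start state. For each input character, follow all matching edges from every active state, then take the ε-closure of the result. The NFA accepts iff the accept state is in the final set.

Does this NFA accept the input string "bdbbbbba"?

Answer: ACCEPT

Trace:
S₀ = ε-closure({0}) = {0,2,4,6,8,10,12,14}
'b' @ 1: {1,3,4,5,6,7,8,9,10,12,15}  (accept∈set)
'd' @ 2: {1,3,4,5,6,7,8,9,10,12,13}  (accept∈set)
'b' @ 3: {1,3,4,5,6,7,8,9,10,12}  (accept∈set)
'b' @ 4: {1,3,4,5,6,7,8,9,10,12}  (accept∈set)
'b' @ 5: {1,3,4,5,6,7,8,9,10,12}  (accept∈set)
'b' @ 6: {1,3,4,5,6,7,8,9,10,12}  (accept∈set)
'b' @ 7: {1,3,4,5,6,7,8,9,10,12}  (accept∈set)
'a' @ 8: {1,3,4,5,6,7,8,10,11,12}  (accept∈set)
end set {1,3,4,5,6,7,8,10,11,12} — state 1 in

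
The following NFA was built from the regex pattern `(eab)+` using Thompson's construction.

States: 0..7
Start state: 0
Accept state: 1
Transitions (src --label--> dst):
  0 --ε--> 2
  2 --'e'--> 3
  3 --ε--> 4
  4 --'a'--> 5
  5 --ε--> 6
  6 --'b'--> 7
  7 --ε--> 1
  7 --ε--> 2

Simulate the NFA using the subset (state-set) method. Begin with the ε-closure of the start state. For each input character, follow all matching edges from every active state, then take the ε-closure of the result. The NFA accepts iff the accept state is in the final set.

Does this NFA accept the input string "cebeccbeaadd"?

Answer: REJECT

Trace:
S₀ = ε-closure({0}) = {0,2}
'c' @ 1: {}  — state set empty
rest 'ebeccbeaadd' ignored (set empty)
after full input: {}  (accept=1 not in)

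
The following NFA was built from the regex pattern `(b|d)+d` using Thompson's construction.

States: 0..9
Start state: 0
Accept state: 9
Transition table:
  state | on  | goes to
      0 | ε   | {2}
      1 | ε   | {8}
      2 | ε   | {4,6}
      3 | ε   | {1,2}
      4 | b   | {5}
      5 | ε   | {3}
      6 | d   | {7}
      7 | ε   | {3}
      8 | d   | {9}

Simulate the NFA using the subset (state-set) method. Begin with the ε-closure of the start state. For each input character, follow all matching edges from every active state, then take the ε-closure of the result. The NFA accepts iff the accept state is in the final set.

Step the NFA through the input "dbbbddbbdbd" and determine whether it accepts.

start: ε-closure({0}) = {0,2,4,6}
'd' @ 1: {1,2,3,4,6,7,8}
'b' @ 2: {1,2,3,4,5,6,8}
'b' @ 3: {1,2,3,4,5,6,8}
'b' @ 4: {1,2,3,4,5,6,8}
'd' @ 5: {1,2,3,4,6,7,8,9}  ✓accept
'd' @ 6: {1,2,3,4,6,7,8,9}  ✓accept
'b' @ 7: {1,2,3,4,5,6,8}
'b' @ 8: {1,2,3,4,5,6,8}
'd' @ 9: {1,2,3,4,6,7,8,9}  ✓accept
'b' @ 10: {1,2,3,4,5,6,8}
'd' @ 11: {1,2,3,4,6,7,8,9}  ✓accept
after full input: {1,2,3,4,6,7,8,9}  (accept=9 in)

Answer: ACCEPT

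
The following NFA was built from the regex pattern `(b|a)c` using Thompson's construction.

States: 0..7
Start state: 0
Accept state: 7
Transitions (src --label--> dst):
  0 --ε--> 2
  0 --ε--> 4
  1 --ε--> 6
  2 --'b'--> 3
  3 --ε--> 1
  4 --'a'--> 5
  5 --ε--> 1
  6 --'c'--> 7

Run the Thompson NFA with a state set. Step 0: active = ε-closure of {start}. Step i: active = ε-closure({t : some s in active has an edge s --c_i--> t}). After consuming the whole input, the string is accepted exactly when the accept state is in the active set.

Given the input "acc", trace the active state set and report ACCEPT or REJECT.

start: ε-closure({0}) = {0,2,4}
'a' @ 1: {1,5,6}
'c' @ 2: {7}  (accept∈set)
'c' @ 3: {}  — dead — no transitions
after full input: {}  (accept=7 not in)

Answer: REJECT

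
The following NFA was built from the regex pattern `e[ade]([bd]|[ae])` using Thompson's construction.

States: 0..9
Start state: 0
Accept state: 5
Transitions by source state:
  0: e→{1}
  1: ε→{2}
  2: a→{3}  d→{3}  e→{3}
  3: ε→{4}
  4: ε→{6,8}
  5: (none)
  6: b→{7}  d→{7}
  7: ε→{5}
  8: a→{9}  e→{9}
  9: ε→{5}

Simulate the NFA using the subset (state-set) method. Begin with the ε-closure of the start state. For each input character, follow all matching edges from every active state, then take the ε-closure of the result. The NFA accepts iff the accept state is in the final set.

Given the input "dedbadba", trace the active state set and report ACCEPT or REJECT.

Answer: REJECT

Steps:
initial (ε-close {0}): {0}
'd' @ 1: {}  — no active states
rest 'edbadba' ignored (set empty)
final: {}; accept 5 not in set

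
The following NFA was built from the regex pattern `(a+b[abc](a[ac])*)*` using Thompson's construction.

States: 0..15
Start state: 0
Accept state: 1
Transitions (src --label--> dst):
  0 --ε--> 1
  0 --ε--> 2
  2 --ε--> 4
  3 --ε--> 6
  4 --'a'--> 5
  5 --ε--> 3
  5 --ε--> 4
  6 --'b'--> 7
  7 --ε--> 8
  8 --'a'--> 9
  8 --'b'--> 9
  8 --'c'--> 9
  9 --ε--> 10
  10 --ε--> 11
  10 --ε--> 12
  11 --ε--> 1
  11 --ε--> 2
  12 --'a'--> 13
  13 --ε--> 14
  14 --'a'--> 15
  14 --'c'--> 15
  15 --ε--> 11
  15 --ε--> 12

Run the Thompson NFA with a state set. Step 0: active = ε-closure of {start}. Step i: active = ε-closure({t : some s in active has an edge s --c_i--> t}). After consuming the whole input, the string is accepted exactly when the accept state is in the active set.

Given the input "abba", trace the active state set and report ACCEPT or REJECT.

Answer: REJECT

Trace:
start: ε-closure({0}) = {0,1,2,4}
'a' @ 1: {3,4,5,6}
'b' @ 2: {7,8}
'b' @ 3: {1,2,4,9,10,11,12}  [accepting]
'a' @ 4: {3,4,5,6,13,14}
final: {3,4,5,6,13,14}; accept 1 not in set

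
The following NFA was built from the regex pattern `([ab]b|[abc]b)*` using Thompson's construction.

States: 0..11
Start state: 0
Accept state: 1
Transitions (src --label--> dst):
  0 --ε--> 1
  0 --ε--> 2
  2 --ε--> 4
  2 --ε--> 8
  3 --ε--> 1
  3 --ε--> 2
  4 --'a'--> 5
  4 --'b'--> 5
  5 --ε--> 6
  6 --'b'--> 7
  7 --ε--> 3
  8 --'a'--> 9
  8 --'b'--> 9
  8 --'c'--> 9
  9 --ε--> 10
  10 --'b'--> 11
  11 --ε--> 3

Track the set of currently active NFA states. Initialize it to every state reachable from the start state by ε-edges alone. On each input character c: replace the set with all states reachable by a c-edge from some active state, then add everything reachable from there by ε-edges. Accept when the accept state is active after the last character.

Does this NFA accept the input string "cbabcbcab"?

start: ε-closure({0}) = {0,1,2,4,8}
'c' @ 1: {9,10}
'b' @ 2: {1,2,3,4,8,11}  (accept∈set)
'a' @ 3: {5,6,9,10}
'b' @ 4: {1,2,3,4,7,8,11}  (accept∈set)
'c' @ 5: {9,10}
'b' @ 6: {1,2,3,4,8,11}  (accept∈set)
'c' @ 7: {9,10}
'a' @ 8: {}  — dead — no transitions
rest 'b' ignored (set empty)
after full input: {}  (accept=1 not in)

Answer: REJECT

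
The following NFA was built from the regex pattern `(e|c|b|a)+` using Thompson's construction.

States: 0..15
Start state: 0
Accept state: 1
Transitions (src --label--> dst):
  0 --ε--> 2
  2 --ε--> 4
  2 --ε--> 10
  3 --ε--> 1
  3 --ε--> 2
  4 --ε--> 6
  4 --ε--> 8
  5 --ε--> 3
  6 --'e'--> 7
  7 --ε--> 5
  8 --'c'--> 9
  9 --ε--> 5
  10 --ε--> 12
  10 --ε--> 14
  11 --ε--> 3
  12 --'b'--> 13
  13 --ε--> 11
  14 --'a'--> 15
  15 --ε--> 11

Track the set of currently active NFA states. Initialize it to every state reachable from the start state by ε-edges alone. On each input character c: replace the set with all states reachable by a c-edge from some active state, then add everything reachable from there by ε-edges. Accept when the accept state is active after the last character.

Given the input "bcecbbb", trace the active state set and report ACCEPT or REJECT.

Answer: ACCEPT

Trace:
S₀ = ε-closure({0}) = {0,2,4,6,8,10,12,14}
'b' @ 1: {1,2,3,4,6,8,10,11,12,13,14}  (accept∈set)
'c' @ 2: {1,2,3,4,5,6,8,9,10,12,14}  (accept∈set)
'e' @ 3: {1,2,3,4,5,6,7,8,10,12,14}  (accept∈set)
'c' @ 4: {1,2,3,4,5,6,8,9,10,12,14}  (accept∈set)
'b' @ 5: {1,2,3,4,6,8,10,11,12,13,14}  (accept∈set)
'b' @ 6: {1,2,3,4,6,8,10,11,12,13,14}  (accept∈set)
'b' @ 7: {1,2,3,4,6,8,10,11,12,13,14}  (accept∈set)
after full input: {1,2,3,4,6,8,10,11,12,13,14}  (accept=1 in)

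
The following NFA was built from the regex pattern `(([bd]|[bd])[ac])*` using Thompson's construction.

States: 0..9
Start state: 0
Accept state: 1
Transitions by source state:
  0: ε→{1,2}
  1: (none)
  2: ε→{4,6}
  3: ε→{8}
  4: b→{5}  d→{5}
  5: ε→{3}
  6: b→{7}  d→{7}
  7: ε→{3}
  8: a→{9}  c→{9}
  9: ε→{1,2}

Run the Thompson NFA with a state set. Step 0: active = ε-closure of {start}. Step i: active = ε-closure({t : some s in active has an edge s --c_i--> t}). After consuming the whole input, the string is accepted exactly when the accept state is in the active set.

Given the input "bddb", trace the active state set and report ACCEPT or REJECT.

Answer: REJECT

Derivation:
initial (ε-close {0}): {0,1,2,4,6}
'b' @ 1: {3,5,7,8}
'd' @ 2: {}  — dead — no transitions
rest 'db' ignored (set empty)
after full input: {}  (accept=1 not in)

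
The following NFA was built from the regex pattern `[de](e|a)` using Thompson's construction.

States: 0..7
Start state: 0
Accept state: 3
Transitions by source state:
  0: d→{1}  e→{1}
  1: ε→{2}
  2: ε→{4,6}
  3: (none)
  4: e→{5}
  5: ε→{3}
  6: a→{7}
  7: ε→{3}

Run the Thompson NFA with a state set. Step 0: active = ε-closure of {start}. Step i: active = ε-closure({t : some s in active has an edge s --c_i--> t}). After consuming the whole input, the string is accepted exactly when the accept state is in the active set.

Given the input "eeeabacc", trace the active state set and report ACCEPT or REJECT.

initial (ε-close {0}): {0}
'e' @ 1: {1,2,4,6}
'e' @ 2: {3,5}  [accepting]
'e' @ 3: {}  — dead — no transitions
rest 'abacc' ignored (set empty)
end set {} — state 3 not in

Answer: REJECT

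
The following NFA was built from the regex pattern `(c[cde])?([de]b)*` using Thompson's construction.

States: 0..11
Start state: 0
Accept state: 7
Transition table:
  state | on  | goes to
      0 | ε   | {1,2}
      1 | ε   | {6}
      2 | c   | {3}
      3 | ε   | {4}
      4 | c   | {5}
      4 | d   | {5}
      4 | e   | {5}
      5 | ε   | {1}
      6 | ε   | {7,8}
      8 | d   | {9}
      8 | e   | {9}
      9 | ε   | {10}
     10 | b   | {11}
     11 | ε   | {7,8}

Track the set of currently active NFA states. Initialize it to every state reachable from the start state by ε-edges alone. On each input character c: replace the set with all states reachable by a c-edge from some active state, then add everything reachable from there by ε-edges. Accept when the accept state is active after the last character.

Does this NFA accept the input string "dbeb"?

Answer: ACCEPT

Derivation:
start: ε-closure({0}) = {0,1,2,6,7,8}
'd' @ 1: {9,10}
'b' @ 2: {7,8,11}  (accept∈set)
'e' @ 3: {9,10}
'b' @ 4: {7,8,11}  (accept∈set)
final: {7,8,11}; accept 7 in set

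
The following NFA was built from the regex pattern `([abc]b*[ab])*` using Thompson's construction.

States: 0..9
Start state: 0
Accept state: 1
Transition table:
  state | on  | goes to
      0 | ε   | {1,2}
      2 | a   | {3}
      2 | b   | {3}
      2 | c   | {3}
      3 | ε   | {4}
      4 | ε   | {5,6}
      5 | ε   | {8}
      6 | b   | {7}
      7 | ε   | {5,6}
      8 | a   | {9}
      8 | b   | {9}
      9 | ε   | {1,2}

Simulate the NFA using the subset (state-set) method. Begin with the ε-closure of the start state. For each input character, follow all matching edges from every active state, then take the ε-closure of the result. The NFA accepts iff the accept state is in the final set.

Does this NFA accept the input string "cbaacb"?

Answer: ACCEPT

Steps:
initial (ε-close {0}): {0,1,2}
'c' @ 1: {3,4,5,6,8}
'b' @ 2: {1,2,5,6,7,8,9}  [accepting]
'a' @ 3: {1,2,3,4,5,6,8,9}  [accepting]
'a' @ 4: {1,2,3,4,5,6,8,9}  [accepting]
'c' @ 5: {3,4,5,6,8}
'b' @ 6: {1,2,5,6,7,8,9}  [accepting]
end set {1,2,5,6,7,8,9} — state 1 in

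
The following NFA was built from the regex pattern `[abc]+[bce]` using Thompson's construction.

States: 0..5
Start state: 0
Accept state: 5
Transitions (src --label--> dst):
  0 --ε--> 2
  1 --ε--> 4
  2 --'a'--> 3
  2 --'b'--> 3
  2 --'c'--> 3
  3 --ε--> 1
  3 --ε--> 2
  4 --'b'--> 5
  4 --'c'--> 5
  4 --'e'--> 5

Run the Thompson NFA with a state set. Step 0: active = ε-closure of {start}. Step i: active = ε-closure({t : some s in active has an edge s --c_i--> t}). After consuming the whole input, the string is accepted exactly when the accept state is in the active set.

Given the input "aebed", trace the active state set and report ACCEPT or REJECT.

Answer: REJECT

Trace:
initial (ε-close {0}): {0,2}
'a' @ 1: {1,2,3,4}
'e' @ 2: {5}  ✓accept
'b' @ 3: {}  — dead — no transitions
rest 'ed' ignored (set empty)
end set {} — state 5 not in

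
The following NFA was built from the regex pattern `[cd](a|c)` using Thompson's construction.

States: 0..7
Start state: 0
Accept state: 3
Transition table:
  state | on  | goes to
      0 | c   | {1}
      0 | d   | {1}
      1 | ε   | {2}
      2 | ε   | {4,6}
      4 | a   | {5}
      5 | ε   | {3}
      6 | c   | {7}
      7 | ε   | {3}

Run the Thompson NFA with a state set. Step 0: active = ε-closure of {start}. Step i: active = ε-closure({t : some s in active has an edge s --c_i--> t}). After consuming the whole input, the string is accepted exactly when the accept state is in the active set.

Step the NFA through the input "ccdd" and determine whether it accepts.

Answer: REJECT

Steps:
start: ε-closure({0}) = {0}
'c' @ 1: {1,2,4,6}
'c' @ 2: {3,7}  [accepting]
'd' @ 3: {}  — state set empty
rest 'd' ignored (set empty)
final: {}; accept 3 not in set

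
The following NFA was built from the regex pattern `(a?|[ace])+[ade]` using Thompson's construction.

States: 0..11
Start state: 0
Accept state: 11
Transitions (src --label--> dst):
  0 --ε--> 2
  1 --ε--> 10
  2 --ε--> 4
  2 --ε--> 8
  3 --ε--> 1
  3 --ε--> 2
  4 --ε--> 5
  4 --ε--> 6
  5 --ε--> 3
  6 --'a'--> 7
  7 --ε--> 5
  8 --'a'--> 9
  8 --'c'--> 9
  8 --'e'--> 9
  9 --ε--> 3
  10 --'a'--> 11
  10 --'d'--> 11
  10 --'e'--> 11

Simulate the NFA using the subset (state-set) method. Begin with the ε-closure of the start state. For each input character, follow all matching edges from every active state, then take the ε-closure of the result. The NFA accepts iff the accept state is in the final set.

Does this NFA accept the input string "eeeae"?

start: ε-closure({0}) = {0,1,2,3,4,5,6,8,10}
'e' @ 1: {1,2,3,4,5,6,8,9,10,11}  (accept∈set)
'e' @ 2: {1,2,3,4,5,6,8,9,10,11}  (accept∈set)
'e' @ 3: {1,2,3,4,5,6,8,9,10,11}  (accept∈set)
'a' @ 4: {1,2,3,4,5,6,7,8,9,10,11}  (accept∈set)
'e' @ 5: {1,2,3,4,5,6,8,9,10,11}  (accept∈set)
after full input: {1,2,3,4,5,6,8,9,10,11}  (accept=11 in)

Answer: ACCEPT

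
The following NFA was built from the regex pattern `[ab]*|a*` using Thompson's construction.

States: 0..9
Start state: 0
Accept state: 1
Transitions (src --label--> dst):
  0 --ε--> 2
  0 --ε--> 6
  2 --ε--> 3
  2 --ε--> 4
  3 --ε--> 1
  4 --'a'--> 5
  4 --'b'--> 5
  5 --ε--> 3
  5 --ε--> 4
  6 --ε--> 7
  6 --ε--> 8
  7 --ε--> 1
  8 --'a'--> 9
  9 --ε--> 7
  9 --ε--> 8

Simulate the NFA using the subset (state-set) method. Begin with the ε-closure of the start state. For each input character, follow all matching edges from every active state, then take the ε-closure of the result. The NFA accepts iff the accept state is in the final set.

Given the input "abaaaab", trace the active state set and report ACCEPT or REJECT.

Answer: ACCEPT

Steps:
start: ε-closure({0}) = {0,1,2,3,4,6,7,8}
'a' @ 1: {1,3,4,5,7,8,9}  ✓accept
'b' @ 2: {1,3,4,5}  ✓accept
'a' @ 3: {1,3,4,5}  ✓accept
'a' @ 4: {1,3,4,5}  ✓accept
'a' @ 5: {1,3,4,5}  ✓accept
'a' @ 6: {1,3,4,5}  ✓accept
'b' @ 7: {1,3,4,5}  ✓accept
after full input: {1,3,4,5}  (accept=1 in)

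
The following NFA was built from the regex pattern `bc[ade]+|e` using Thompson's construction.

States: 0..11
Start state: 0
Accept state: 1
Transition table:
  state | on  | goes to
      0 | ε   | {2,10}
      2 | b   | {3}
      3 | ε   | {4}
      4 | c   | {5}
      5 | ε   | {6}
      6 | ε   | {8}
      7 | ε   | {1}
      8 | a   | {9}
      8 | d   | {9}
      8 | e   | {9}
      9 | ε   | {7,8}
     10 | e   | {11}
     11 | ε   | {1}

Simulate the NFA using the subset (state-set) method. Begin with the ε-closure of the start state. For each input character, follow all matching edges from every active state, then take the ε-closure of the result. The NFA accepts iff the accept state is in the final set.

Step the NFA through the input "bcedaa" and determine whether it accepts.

Answer: ACCEPT

Derivation:
S₀ = ε-closure({0}) = {0,2,10}
'b' @ 1: {3,4}
'c' @ 2: {5,6,8}
'e' @ 3: {1,7,8,9}  [accepting]
'd' @ 4: {1,7,8,9}  [accepting]
'a' @ 5: {1,7,8,9}  [accepting]
'a' @ 6: {1,7,8,9}  [accepting]
after full input: {1,7,8,9}  (accept=1 in)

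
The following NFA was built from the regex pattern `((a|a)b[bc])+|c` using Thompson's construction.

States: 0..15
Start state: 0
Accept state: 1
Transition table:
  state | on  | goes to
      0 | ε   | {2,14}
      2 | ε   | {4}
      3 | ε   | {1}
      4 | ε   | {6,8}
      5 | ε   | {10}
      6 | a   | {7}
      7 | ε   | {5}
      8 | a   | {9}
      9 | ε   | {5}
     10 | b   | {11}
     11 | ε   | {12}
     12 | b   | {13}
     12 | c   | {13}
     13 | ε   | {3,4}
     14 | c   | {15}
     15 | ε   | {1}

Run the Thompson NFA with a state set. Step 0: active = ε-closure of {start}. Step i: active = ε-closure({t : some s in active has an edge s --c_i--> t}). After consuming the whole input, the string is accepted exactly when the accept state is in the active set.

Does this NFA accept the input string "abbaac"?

S₀ = ε-closure({0}) = {0,2,4,6,8,14}
'a' @ 1: {5,7,9,10}
'b' @ 2: {11,12}
'b' @ 3: {1,3,4,6,8,13}  (accept∈set)
'a' @ 4: {5,7,9,10}
'a' @ 5: {}  — no active states
rest 'c' ignored (set empty)
after full input: {}  (accept=1 not in)

Answer: REJECT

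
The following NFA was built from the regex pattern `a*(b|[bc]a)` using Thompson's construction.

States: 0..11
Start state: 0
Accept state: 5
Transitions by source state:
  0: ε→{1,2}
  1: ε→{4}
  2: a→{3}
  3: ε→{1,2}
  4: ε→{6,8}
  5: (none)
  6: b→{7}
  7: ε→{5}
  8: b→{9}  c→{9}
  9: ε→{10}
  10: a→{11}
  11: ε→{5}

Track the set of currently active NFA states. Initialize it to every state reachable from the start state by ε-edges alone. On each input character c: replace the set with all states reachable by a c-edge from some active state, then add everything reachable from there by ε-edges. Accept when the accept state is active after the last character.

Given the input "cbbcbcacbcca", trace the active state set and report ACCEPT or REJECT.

Answer: REJECT

Derivation:
initial (ε-close {0}): {0,1,2,4,6,8}
'c' @ 1: {9,10}
'b' @ 2: {}  — state set empty
rest 'bcbcacbcca' ignored (set empty)
after full input: {}  (accept=5 not in)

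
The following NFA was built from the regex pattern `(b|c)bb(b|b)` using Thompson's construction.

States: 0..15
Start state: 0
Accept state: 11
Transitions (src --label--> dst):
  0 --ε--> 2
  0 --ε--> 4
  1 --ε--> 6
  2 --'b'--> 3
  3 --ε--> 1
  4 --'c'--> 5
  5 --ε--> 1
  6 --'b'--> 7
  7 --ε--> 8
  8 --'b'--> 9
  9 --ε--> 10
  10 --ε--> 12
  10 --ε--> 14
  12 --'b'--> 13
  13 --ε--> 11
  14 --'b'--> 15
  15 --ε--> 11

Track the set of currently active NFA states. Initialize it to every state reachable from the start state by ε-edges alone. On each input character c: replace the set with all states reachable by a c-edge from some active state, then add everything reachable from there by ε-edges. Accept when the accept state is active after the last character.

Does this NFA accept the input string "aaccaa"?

Answer: REJECT

Trace:
S₀ = ε-closure({0}) = {0,2,4}
'a' @ 1: {}  — state set empty
rest 'accaa' ignored (set empty)
end set {} — state 11 not in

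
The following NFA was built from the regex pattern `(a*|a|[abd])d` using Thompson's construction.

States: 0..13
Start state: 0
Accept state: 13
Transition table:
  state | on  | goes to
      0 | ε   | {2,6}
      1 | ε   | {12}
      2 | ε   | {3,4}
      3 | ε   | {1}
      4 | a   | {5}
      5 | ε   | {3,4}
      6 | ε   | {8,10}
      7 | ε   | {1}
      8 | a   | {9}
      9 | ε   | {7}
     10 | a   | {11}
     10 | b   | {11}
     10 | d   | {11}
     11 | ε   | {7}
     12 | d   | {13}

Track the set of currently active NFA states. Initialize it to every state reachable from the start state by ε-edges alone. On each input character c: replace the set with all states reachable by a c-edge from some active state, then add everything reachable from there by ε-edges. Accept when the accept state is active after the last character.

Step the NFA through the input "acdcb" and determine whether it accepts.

Answer: REJECT

Steps:
S₀ = ε-closure({0}) = {0,1,2,3,4,6,8,10,12}
'a' @ 1: {1,3,4,5,7,9,11,12}
'c' @ 2: {}  — state set empty
rest 'dcb' ignored (set empty)
after full input: {}  (accept=13 not in)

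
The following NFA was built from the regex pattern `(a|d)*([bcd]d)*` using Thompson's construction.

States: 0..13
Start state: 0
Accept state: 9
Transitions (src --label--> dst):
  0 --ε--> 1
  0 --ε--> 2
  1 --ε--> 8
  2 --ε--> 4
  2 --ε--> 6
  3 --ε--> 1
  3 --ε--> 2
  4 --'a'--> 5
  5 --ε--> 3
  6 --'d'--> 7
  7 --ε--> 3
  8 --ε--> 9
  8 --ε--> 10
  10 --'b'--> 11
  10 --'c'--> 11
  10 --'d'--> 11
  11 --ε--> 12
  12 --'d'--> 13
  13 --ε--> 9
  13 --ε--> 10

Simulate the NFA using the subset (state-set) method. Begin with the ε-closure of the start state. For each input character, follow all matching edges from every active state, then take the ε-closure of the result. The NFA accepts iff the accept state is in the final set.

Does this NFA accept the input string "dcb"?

initial (ε-close {0}): {0,1,2,4,6,8,9,10}
'd' @ 1: {1,2,3,4,6,7,8,9,10,11,12}  ✓accept
'c' @ 2: {11,12}
'b' @ 3: {}  — state set empty
final: {}; accept 9 not in set

Answer: REJECT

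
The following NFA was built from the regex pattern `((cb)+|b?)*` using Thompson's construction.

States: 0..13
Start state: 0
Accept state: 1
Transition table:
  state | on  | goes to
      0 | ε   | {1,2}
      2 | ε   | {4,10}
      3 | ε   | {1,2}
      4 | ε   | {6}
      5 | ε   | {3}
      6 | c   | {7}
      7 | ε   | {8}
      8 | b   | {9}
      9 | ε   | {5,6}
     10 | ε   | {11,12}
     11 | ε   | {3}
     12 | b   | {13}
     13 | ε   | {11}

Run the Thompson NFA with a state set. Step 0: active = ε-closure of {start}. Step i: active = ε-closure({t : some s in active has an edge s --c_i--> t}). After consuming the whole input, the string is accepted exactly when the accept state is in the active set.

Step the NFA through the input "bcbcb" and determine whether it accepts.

Answer: ACCEPT

Trace:
S₀ = ε-closure({0}) = {0,1,2,3,4,6,10,11,12}
'b' @ 1: {1,2,3,4,6,10,11,12,13}  [accepting]
'c' @ 2: {7,8}
'b' @ 3: {1,2,3,4,5,6,9,10,11,12}  [accepting]
'c' @ 4: {7,8}
'b' @ 5: {1,2,3,4,5,6,9,10,11,12}  [accepting]
final: {1,2,3,4,5,6,9,10,11,12}; accept 1 in set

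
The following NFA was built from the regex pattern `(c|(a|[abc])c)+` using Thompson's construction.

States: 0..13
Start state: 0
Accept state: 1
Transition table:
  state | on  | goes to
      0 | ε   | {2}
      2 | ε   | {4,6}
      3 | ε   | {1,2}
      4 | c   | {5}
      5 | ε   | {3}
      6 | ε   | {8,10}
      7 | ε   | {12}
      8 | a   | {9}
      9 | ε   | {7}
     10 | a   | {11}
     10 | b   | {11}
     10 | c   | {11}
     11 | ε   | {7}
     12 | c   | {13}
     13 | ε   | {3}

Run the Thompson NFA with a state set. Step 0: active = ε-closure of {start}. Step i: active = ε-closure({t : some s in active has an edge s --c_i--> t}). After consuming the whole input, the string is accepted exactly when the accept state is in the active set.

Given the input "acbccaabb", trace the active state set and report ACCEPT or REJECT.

initial (ε-close {0}): {0,2,4,6,8,10}
'a' @ 1: {7,9,11,12}
'c' @ 2: {1,2,3,4,6,8,10,13}  [accepting]
'b' @ 3: {7,11,12}
'c' @ 4: {1,2,3,4,6,8,10,13}  [accepting]
'c' @ 5: {1,2,3,4,5,6,7,8,10,11,12}  [accepting]
'a' @ 6: {7,9,11,12}
'a' @ 7: {}  — dead — no transitions
rest 'bb' ignored (set empty)
final: {}; accept 1 not in set

Answer: REJECT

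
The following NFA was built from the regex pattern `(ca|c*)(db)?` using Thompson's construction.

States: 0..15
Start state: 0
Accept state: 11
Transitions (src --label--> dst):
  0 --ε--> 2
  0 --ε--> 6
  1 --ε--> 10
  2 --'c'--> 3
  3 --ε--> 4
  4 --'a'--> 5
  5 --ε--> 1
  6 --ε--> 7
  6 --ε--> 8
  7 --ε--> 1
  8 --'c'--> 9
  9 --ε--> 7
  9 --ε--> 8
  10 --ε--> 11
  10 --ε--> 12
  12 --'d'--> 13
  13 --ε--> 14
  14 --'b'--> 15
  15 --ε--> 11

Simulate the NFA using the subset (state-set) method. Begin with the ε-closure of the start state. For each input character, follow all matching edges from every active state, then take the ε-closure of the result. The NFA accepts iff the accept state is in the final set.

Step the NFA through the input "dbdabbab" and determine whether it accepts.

Answer: REJECT

Trace:
S₀ = ε-closure({0}) = {0,1,2,6,7,8,10,11,12}
'd' @ 1: {13,14}
'b' @ 2: {11,15}  ✓accept
'd' @ 3: {}  — no active states
rest 'abbab' ignored (set empty)
end set {} — state 11 not in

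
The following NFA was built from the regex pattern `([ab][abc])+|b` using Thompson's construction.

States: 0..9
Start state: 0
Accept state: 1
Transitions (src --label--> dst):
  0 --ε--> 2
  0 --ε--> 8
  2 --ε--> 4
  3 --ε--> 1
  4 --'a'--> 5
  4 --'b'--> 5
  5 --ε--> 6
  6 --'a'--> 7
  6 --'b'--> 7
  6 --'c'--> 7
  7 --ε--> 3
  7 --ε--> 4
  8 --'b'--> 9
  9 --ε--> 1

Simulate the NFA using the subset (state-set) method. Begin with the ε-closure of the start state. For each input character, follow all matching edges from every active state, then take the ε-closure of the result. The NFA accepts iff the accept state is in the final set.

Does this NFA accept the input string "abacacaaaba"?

initial (ε-close {0}): {0,2,4,8}
'a' @ 1: {5,6}
'b' @ 2: {1,3,4,7}  [accepting]
'a' @ 3: {5,6}
'c' @ 4: {1,3,4,7}  [accepting]
'a' @ 5: {5,6}
'c' @ 6: {1,3,4,7}  [accepting]
'a' @ 7: {5,6}
'a' @ 8: {1,3,4,7}  [accepting]
'a' @ 9: {5,6}
'b' @ 10: {1,3,4,7}  [accepting]
'a' @ 11: {5,6}
final: {5,6}; accept 1 not in set

Answer: REJECT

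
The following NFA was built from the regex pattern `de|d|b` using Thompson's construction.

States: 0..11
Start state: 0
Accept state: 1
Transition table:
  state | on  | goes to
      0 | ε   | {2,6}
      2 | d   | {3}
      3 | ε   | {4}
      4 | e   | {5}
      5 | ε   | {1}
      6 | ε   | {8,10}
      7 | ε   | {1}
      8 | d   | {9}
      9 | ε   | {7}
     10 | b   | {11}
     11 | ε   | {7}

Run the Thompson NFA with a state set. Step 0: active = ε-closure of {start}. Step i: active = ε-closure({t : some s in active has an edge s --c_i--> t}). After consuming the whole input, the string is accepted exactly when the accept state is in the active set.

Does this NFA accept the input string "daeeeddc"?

start: ε-closure({0}) = {0,2,6,8,10}
'd' @ 1: {1,3,4,7,9}  [accepting]
'a' @ 2: {}  — no active states
rest 'eeeddc' ignored (set empty)
end set {} — state 1 not in

Answer: REJECT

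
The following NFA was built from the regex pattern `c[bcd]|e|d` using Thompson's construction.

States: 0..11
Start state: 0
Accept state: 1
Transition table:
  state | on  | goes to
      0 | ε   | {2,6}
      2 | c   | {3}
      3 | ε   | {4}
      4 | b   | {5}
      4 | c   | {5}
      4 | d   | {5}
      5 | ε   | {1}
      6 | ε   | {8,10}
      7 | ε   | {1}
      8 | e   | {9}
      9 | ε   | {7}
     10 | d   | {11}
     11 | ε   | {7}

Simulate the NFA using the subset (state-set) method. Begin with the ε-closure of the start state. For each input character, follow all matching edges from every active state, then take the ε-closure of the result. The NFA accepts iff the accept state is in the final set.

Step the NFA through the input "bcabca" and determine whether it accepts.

start: ε-closure({0}) = {0,2,6,8,10}
'b' @ 1: {}  — state set empty
rest 'cabca' ignored (set empty)
after full input: {}  (accept=1 not in)

Answer: REJECT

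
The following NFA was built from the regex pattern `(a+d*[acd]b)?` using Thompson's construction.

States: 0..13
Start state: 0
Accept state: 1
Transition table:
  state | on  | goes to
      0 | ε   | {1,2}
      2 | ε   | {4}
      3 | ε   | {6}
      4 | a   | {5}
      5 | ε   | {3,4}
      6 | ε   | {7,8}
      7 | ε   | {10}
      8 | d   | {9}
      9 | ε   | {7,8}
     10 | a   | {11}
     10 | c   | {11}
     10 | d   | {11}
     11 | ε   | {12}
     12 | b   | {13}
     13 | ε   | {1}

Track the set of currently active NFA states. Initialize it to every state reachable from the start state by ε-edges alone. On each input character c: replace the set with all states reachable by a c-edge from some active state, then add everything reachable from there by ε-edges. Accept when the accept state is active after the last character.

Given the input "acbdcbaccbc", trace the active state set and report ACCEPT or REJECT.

Answer: REJECT

Trace:
S₀ = ε-closure({0}) = {0,1,2,4}
'a' @ 1: {3,4,5,6,7,8,10}
'c' @ 2: {11,12}
'b' @ 3: {1,13}  [accepting]
'd' @ 4: {}  — dead — no transitions
rest 'cbaccbc' ignored (set empty)
final: {}; accept 1 not in set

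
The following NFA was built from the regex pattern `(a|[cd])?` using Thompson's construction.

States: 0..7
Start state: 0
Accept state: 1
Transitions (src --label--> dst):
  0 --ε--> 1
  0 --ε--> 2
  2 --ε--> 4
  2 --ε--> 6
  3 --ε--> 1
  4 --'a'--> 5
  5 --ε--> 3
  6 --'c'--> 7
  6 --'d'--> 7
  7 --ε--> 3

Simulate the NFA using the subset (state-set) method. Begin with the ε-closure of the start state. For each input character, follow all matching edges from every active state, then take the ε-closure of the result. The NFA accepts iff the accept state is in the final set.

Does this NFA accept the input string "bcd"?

S₀ = ε-closure({0}) = {0,1,2,4,6}
'b' @ 1: {}  — state set empty
rest 'cd' ignored (set empty)
end set {} — state 1 not in

Answer: REJECT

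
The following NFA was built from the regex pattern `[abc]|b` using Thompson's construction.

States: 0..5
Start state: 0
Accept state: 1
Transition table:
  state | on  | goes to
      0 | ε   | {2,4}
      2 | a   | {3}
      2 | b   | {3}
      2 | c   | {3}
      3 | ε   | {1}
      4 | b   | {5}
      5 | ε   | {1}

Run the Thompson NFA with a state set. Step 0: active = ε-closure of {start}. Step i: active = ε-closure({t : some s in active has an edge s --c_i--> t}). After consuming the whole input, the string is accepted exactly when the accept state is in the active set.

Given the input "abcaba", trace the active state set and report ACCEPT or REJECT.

initial (ε-close {0}): {0,2,4}
'a' @ 1: {1,3}  ✓accept
'b' @ 2: {}  — state set empty
rest 'caba' ignored (set empty)
end set {} — state 1 not in

Answer: REJECT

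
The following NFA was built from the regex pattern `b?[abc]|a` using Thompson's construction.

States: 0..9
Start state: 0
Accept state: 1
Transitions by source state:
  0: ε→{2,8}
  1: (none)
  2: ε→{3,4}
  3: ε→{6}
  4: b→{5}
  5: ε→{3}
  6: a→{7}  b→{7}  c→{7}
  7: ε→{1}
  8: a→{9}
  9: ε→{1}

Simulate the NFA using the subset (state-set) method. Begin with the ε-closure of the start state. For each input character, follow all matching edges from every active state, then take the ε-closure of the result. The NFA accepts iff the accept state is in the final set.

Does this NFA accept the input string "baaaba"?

Answer: REJECT

Derivation:
start: ε-closure({0}) = {0,2,3,4,6,8}
'b' @ 1: {1,3,5,6,7}  ✓accept
'a' @ 2: {1,7}  ✓accept
'a' @ 3: {}  — state set empty
rest 'aba' ignored (set empty)
end set {} — state 1 not in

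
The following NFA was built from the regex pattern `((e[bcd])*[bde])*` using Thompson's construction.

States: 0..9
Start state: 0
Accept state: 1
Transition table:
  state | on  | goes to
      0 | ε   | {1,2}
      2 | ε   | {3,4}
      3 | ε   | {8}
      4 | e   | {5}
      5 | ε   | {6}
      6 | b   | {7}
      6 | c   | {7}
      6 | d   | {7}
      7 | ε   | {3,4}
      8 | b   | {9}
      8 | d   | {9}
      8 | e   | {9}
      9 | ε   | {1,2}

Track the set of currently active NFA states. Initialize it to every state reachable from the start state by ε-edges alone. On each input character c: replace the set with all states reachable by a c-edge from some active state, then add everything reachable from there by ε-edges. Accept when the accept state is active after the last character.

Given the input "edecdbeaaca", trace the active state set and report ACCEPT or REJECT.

Answer: REJECT

Steps:
initial (ε-close {0}): {0,1,2,3,4,8}
'e' @ 1: {1,2,3,4,5,6,8,9}  [accepting]
'd' @ 2: {1,2,3,4,7,8,9}  [accepting]
'e' @ 3: {1,2,3,4,5,6,8,9}  [accepting]
'c' @ 4: {3,4,7,8}
'd' @ 5: {1,2,3,4,8,9}  [accepting]
'b' @ 6: {1,2,3,4,8,9}  [accepting]
'e' @ 7: {1,2,3,4,5,6,8,9}  [accepting]
'a' @ 8: {}  — no active states
rest 'aca' ignored (set empty)
end set {} — state 1 not in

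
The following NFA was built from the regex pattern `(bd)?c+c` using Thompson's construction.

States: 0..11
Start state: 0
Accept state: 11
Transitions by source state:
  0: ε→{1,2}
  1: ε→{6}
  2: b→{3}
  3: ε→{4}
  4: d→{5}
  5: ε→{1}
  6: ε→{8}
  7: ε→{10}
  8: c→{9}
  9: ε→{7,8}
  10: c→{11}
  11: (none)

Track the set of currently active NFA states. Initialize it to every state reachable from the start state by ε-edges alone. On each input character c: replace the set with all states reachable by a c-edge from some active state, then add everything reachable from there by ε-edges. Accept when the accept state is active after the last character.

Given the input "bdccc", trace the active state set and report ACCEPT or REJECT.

S₀ = ε-closure({0}) = {0,1,2,6,8}
'b' @ 1: {3,4}
'd' @ 2: {1,5,6,8}
'c' @ 3: {7,8,9,10}
'c' @ 4: {7,8,9,10,11}  (accept∈set)
'c' @ 5: {7,8,9,10,11}  (accept∈set)
end set {7,8,9,10,11} — state 11 in

Answer: ACCEPT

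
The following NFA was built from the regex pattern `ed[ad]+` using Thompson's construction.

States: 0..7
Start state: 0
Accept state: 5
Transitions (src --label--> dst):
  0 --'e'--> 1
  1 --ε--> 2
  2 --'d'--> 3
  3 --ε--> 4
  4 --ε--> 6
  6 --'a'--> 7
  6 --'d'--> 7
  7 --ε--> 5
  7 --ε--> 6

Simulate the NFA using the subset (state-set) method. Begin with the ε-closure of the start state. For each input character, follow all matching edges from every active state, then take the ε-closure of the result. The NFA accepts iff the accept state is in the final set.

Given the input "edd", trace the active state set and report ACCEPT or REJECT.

Answer: ACCEPT

Steps:
S₀ = ε-closure({0}) = {0}
'e' @ 1: {1,2}
'd' @ 2: {3,4,6}
'd' @ 3: {5,6,7}  ✓accept
final: {5,6,7}; accept 5 in set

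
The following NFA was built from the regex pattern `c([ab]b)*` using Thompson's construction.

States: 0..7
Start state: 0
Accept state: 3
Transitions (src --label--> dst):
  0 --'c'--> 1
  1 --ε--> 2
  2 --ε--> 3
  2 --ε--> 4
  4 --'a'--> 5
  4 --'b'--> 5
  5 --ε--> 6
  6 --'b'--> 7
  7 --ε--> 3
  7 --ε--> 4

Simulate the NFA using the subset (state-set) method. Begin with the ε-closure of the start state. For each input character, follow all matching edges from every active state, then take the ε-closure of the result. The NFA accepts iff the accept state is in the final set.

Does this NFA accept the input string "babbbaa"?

Answer: REJECT

Trace:
S₀ = ε-closure({0}) = {0}
'b' @ 1: {}  — no active states
rest 'abbbaa' ignored (set empty)
after full input: {}  (accept=3 not in)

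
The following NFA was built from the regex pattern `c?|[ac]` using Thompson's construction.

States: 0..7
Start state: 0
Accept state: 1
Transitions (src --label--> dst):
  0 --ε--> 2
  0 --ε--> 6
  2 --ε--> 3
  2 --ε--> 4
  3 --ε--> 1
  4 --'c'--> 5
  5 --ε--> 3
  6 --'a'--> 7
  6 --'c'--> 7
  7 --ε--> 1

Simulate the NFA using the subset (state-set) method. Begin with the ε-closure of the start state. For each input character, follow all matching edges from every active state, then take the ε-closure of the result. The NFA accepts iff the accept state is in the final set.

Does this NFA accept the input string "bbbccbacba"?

Answer: REJECT

Steps:
start: ε-closure({0}) = {0,1,2,3,4,6}
'b' @ 1: {}  — no active states
rest 'bbccbacba' ignored (set empty)
end set {} — state 1 not in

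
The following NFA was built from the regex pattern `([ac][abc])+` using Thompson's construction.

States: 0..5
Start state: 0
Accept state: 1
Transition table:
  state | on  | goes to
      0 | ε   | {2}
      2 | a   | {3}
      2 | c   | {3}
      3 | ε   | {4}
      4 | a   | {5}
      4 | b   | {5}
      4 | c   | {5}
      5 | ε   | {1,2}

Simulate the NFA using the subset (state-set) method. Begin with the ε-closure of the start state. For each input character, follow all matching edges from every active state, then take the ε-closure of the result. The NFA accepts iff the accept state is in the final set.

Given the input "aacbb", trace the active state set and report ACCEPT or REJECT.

Answer: REJECT

Trace:
initial (ε-close {0}): {0,2}
'a' @ 1: {3,4}
'a' @ 2: {1,2,5}  ✓accept
'c' @ 3: {3,4}
'b' @ 4: {1,2,5}  ✓accept
'b' @ 5: {}  — no active states
final: {}; accept 1 not in set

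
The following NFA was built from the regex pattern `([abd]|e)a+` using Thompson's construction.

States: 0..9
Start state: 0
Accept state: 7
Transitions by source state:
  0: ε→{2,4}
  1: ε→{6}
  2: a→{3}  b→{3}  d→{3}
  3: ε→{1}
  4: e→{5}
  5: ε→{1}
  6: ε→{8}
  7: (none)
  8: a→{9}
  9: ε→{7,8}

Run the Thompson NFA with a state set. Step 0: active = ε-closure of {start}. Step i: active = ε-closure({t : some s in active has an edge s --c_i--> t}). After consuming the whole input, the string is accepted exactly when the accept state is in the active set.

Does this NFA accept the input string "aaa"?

S₀ = ε-closure({0}) = {0,2,4}
'a' @ 1: {1,3,6,8}
'a' @ 2: {7,8,9}  ✓accept
'a' @ 3: {7,8,9}  ✓accept
end set {7,8,9} — state 7 in

Answer: ACCEPT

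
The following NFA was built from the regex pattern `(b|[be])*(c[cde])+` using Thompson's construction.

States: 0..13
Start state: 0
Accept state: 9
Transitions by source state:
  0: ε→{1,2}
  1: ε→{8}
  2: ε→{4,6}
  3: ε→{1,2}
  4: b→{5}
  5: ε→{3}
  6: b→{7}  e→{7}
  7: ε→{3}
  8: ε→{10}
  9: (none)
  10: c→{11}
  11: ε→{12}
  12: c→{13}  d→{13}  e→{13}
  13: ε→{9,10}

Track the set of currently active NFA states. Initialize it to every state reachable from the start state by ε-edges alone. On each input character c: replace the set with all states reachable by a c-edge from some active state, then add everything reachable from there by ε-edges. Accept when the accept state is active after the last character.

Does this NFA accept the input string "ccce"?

Answer: ACCEPT

Steps:
S₀ = ε-closure({0}) = {0,1,2,4,6,8,10}
'c' @ 1: {11,12}
'c' @ 2: {9,10,13}  ✓accept
'c' @ 3: {11,12}
'e' @ 4: {9,10,13}  ✓accept
after full input: {9,10,13}  (accept=9 in)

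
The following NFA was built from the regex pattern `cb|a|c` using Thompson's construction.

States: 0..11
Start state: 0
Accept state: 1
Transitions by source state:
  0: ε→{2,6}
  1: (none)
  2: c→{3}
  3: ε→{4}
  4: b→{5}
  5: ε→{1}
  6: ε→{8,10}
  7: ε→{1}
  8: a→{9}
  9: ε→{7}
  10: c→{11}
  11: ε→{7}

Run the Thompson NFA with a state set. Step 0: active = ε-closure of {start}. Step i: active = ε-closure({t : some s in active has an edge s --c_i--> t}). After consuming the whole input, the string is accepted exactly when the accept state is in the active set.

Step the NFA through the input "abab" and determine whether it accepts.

Answer: REJECT

Steps:
S₀ = ε-closure({0}) = {0,2,6,8,10}
'a' @ 1: {1,7,9}  ✓accept
'b' @ 2: {}  — no active states
rest 'ab' ignored (set empty)
end set {} — state 1 not in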